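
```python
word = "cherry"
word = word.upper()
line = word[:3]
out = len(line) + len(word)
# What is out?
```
Trace:
  word='cherry'
  word='CHERRY'
  word='CHERRY', line='CHE'
  word='CHERRY', line='CHE', out=9

Final answer: 9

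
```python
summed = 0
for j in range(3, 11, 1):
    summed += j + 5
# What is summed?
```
Trace:
  summed=0
  summed=8, j=3
  summed=17, j=4
  summed=27, j=5
  summed=38, j=6
  summed=50, j=7
  summed=63, j=8
  summed=77, j=9
  summed=92, j=10

Final answer: 92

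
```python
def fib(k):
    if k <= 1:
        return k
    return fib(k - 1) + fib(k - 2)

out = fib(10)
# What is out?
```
Call trace (a repeated sub-call is expanded the first time; later identical calls just restate its return value):
fib(k=10)
  fib(k=9)
    fib(k=8)
      fib(k=7)
        fib(k=6)
          fib(k=5)
            fib(k=4)
              fib(k=3)
                fib(k=2)
                  fib(k=1)
                  -> return 1
                  fib(k=0)
                  -> return 0
                -> return 1
                fib(k=1)
                -> return 1
              -> return 2
              fib(k=2) -> return 1  (same call as traced above)
            -> return 3
            fib(k=3) -> return 2  (same call as traced above)
          -> return 5
          fib(k=4) -> return 3  (same call as traced above)
        -> return 8
        fib(k=5) -> return 5  (same call as traced above)
      -> return 13
      fib(k=6) -> return 8  (same call as traced above)
    -> return 21
    fib(k=7) -> return 13  (same call as traced above)
  -> return 34
  fib(k=8) -> return 21  (same call as traced above)
-> return 55

Final answer: 55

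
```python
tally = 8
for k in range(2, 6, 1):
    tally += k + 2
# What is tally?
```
Trace:
  tally=8
  tally=12, k=2
  tally=17, k=3
  tally=23, k=4
  tally=30, k=5

Final answer: 30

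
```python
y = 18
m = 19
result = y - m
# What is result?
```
Trace:
  y=18
  y=18, m=19
  y=18, m=19, result=-1

Final answer: -1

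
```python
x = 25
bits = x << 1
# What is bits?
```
Trace:
  x=25
  x=25, bits=50

Final answer: 50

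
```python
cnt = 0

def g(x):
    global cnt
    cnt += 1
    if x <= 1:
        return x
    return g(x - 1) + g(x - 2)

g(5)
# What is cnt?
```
Call trace (a repeated sub-call is expanded the first time; later identical calls just restate its return value):
g(x=5)
  g(x=4)
    g(x=3)
      g(x=2)
        g(x=1)
        -> return 1
        g(x=0)
        -> return 0
      -> return 1
      g(x=1)
      -> return 1
    -> return 2
    g(x=2) -> return 1  (same call as traced above)
  -> return 3
  g(x=3) -> return 2  (same call as traced above)
-> return 5

cnt is incremented once per call, so count the calls in each subtree. Let C(x) = number of calls made by g(x).
C(0) = C(1) = 1 (base case, no recursion); C(x) = 1 + C(x - 1) + C(x - 2) otherwise.
C(2) = 1 + C(1) + C(0) = 1 + 1 + 1 = 3
C(3) = 1 + C(2) + C(1) = 1 + 3 + 1 = 5
C(4) = 1 + C(3) + C(2) = 1 + 5 + 3 = 9
C(5) = 1 + C(4) + C(3) = 1 + 9 + 5 = 15
cnt = C(5) = 15

Final answer: 15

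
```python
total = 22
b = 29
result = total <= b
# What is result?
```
Trace:
  total=22
  total=22, b=29
  total=22, b=29, result=True

Final answer: True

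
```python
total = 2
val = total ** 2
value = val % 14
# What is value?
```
Trace:
  total=2
  total=2, val=4
  total=2, val=4, value=4

Final answer: 4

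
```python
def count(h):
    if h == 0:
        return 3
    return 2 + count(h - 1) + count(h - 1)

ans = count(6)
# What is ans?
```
Call trace (a repeated sub-call is expanded the first time; later identical calls just restate its return value):
count(h=6)
  count(h=5)
    count(h=4)
      count(h=3)
        count(h=2)
          count(h=1)
            count(h=0)
            -> return 3
            count(h=0)
            -> return 3
          -> return 8
          count(h=1) -> return 8  (same call as traced above)
        -> return 18
        count(h=2) -> return 18  (same call as traced above)
      -> return 38
      count(h=3) -> return 38  (same call as traced above)
    -> return 78
    count(h=4) -> return 78  (same call as traced above)
  -> return 158
  count(h=5) -> return 158  (same call as traced above)
-> return 318

Final answer: 318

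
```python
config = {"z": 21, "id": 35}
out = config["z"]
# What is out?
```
Trace:
  config={'z': 21, 'id': 35}
  config={'z': 21, 'id': 35}, out=21

Final answer: 21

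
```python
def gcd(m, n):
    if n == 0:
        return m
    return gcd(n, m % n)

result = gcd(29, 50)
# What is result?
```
Call trace:
gcd(m=29, n=50)
  gcd(m=50, n=29)
    gcd(m=29, n=21)
      gcd(m=21, n=8)
        gcd(m=8, n=5)
          gcd(m=5, n=3)
            gcd(m=3, n=2)
              gcd(m=2, n=1)
                gcd(m=1, n=0)
                -> return 1
              -> return 1
            -> return 1
          -> return 1
        -> return 1
      -> return 1
    -> return 1
  -> return 1
-> return 1

Final answer: 1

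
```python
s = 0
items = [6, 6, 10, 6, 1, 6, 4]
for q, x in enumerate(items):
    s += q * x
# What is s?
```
Trace:
  s=0
  s=0, q=0, x=6
  s=6, q=1, x=6
  s=26, q=2, x=10
  s=44, q=3, x=6
  s=48, q=4, x=1
  s=78, q=5, x=6
  s=102, q=6, x=4

Final answer: 102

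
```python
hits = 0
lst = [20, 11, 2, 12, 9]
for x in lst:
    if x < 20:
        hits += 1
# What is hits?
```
Trace:
  hits=0
  hits=0, x=20
  hits=1, x=11
  hits=2, x=2
  hits=3, x=12
  hits=4, x=9

Final answer: 4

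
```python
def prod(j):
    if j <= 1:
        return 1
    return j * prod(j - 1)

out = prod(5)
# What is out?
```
Call trace:
prod(j=5)
  prod(j=4)
    prod(j=3)
      prod(j=2)
        prod(j=1)
        -> return 1
      -> return 2
    -> return 6
  -> return 24
-> return 120

Final answer: 120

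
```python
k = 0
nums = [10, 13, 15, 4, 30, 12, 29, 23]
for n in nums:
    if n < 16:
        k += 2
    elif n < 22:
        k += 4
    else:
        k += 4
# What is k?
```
Trace:
  k=0
  k=2, n=10
  k=4, n=13
  k=6, n=15
  k=8, n=4
  k=12, n=30
  k=14, n=12
  k=18, n=29
  k=22, n=23

Final answer: 22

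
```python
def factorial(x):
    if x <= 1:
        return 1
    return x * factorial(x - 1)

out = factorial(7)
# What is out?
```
Call trace:
factorial(x=7)
  factorial(x=6)
    factorial(x=5)
      factorial(x=4)
        factorial(x=3)
          factorial(x=2)
            factorial(x=1)
            -> return 1
          -> return 2
        -> return 6
      -> return 24
    -> return 120
  -> return 720
-> return 5040

Final answer: 5040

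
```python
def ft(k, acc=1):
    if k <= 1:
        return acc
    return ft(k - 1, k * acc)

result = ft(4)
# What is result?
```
Call trace:
ft(k=4, acc=1)
  ft(k=3, acc=4)
    ft(k=2, acc=12)
      ft(k=1, acc=24)
      -> return 24
    -> return 24
  -> return 24
-> return 24

Final answer: 24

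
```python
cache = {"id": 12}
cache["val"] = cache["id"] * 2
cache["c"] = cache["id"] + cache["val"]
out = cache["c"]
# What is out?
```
Trace:
  cache={'id': 12}
  cache={'id': 12, 'val': 24}
  cache={'id': 12, 'val': 24, 'c': 36}
  cache={'id': 12, 'val': 24, 'c': 36}, out=36

Final answer: 36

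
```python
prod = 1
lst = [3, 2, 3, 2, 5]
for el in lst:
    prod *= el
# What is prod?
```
Trace:
  prod=1
  prod=3, el=3
  prod=6, el=2
  prod=18, el=3
  prod=36, el=2
  prod=180, el=5

Final answer: 180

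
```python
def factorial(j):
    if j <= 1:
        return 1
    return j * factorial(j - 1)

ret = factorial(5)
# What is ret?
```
Call trace:
factorial(j=5)
  factorial(j=4)
    factorial(j=3)
      factorial(j=2)
        factorial(j=1)
        -> return 1
      -> return 2
    -> return 6
  -> return 24
-> return 120

Final answer: 120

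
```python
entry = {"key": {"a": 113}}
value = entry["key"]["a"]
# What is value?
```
Trace:
  entry={'key': {'a': 113}}
  entry={'key': {'a': 113}}, value=113

Final answer: 113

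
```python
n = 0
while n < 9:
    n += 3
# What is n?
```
Trace:
  n=0
  n=3
  n=6
  n=9

Final answer: 9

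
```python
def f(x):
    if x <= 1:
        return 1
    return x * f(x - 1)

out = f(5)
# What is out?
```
Call trace:
f(x=5)
  f(x=4)
    f(x=3)
      f(x=2)
        f(x=1)
        -> return 1
      -> return 2
    -> return 6
  -> return 24
-> return 120

Final answer: 120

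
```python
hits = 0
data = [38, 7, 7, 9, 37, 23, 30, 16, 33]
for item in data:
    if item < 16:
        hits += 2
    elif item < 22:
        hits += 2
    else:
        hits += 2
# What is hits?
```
Trace:
  hits=0
  hits=2, item=38
  hits=4, item=7
  hits=6, item=7
  hits=8, item=9
  hits=10, item=37
  hits=12, item=23
  hits=14, item=30
  hits=16, item=16
  hits=18, item=33

Final answer: 18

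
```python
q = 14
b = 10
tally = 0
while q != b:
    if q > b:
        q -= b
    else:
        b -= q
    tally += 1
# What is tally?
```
Trace:
  q=14
  q=14, b=10
  q=14, b=10, tally=0
  q=4, b=10, tally=1
  q=4, b=6, tally=2
  q=4, b=2, tally=3
  q=2, b=2, tally=4

Final answer: 4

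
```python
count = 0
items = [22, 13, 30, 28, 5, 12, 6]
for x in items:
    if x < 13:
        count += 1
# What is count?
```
Trace:
  count=0
  count=0, x=22
  count=0, x=13
  count=0, x=30
  count=0, x=28
  count=1, x=5
  count=2, x=12
  count=3, x=6

Final answer: 3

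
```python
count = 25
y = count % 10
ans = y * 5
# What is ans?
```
Trace:
  count=25
  count=25, y=5
  count=25, y=5, ans=25

Final answer: 25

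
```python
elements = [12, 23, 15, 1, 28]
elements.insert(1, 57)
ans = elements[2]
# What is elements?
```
Trace:
  elements=[12, 23, 15, 1, 28]
  elements=[12, 57, 23, 15, 1, 28]
  elements=[12, 57, 23, 15, 1, 28], ans=23

Final answer: [12, 57, 23, 15, 1, 28]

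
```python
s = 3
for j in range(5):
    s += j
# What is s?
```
Trace:
  s=3
  s=3, j=0
  s=4, j=1
  s=6, j=2
  s=9, j=3
  s=13, j=4

Final answer: 13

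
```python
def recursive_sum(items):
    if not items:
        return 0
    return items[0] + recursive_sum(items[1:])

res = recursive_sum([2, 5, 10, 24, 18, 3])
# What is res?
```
Call trace:
recursive_sum(items=[2, 5, 10, 24, 18, 3])
  recursive_sum(items=[5, 10, 24, 18, 3])
    recursive_sum(items=[10, 24, 18, 3])
      recursive_sum(items=[24, 18, 3])
        recursive_sum(items=[18, 3])
          recursive_sum(items=[3])
            recursive_sum(items=[])
            -> return 0
          -> return 3
        -> return 21
      -> return 45
    -> return 55
  -> return 60
-> return 62

Final answer: 62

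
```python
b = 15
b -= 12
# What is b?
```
Trace:
  b=15
  b=3

Final answer: 3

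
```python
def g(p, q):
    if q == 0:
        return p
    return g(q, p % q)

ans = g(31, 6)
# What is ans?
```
Call trace:
g(p=31, q=6)
  g(p=6, q=1)
    g(p=1, q=0)
    -> return 1
  -> return 1
-> return 1

Final answer: 1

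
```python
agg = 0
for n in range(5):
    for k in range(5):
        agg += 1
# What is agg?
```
Trace:
  agg=0
  agg=1, n=0, k=0
  agg=2, n=0, k=1
  agg=3, n=0, k=2
  agg=4, n=0, k=3
  agg=5, n=0, k=4
  agg=6, n=1, k=0
  agg=7, n=1, k=1
  agg=8, n=1, k=2
  agg=9, n=1, k=3
  agg=10, n=1, k=4
  agg=11, n=2, k=0
  agg=12, n=2, k=1
  agg=13, n=2, k=2
  agg=14, n=2, k=3
  agg=15, n=2, k=4
  agg=16, n=3, k=0
  agg=17, n=3, k=1
  agg=18, n=3, k=2
  agg=19, n=3, k=3
  agg=20, n=3, k=4
  agg=21, n=4, k=0
  agg=22, n=4, k=1
  agg=23, n=4, k=2
  agg=24, n=4, k=3
  agg=25, n=4, k=4

Final answer: 25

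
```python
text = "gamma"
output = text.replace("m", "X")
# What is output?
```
Trace:
  text='gamma'
  text='gamma', output='gaXXa'

Final answer: 'gaXXa'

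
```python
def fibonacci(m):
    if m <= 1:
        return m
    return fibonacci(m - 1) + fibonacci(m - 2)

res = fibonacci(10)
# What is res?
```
Call trace (a repeated sub-call is expanded the first time; later identical calls just restate its return value):
fibonacci(m=10)
  fibonacci(m=9)
    fibonacci(m=8)
      fibonacci(m=7)
        fibonacci(m=6)
          fibonacci(m=5)
            fibonacci(m=4)
              fibonacci(m=3)
                fibonacci(m=2)
                  fibonacci(m=1)
                  -> return 1
                  fibonacci(m=0)
                  -> return 0
                -> return 1
                fibonacci(m=1)
                -> return 1
              -> return 2
              fibonacci(m=2) -> return 1  (same call as traced above)
            -> return 3
            fibonacci(m=3) -> return 2  (same call as traced above)
          -> return 5
          fibonacci(m=4) -> return 3  (same call as traced above)
        -> return 8
        fibonacci(m=5) -> return 5  (same call as traced above)
      -> return 13
      fibonacci(m=6) -> return 8  (same call as traced above)
    -> return 21
    fibonacci(m=7) -> return 13  (same call as traced above)
  -> return 34
  fibonacci(m=8) -> return 21  (same call as traced above)
-> return 55

Final answer: 55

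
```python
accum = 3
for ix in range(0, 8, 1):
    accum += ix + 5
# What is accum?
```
Trace:
  accum=3
  accum=8, ix=0
  accum=14, ix=1
  accum=21, ix=2
  accum=29, ix=3
  accum=38, ix=4
  accum=48, ix=5
  accum=59, ix=6
  accum=71, ix=7

Final answer: 71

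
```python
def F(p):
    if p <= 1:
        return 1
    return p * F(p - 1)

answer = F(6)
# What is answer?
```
Call trace:
F(p=6)
  F(p=5)
    F(p=4)
      F(p=3)
        F(p=2)
          F(p=1)
          -> return 1
        -> return 2
      -> return 6
    -> return 24
  -> return 120
-> return 720

Final answer: 720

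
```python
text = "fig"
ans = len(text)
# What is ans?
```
Trace:
  text='fig'
  text='fig', ans=3

Final answer: 3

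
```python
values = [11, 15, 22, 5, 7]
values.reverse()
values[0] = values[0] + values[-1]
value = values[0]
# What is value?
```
Trace:
  values=[11, 15, 22, 5, 7]
  values=[7, 5, 22, 15, 11]
  values=[18, 5, 22, 15, 11]
  values=[18, 5, 22, 15, 11], value=18

Final answer: 18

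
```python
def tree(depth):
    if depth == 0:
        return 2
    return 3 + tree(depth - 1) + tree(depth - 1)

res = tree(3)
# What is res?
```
Call trace (a repeated sub-call is expanded the first time; later identical calls just restate its return value):
tree(depth=3)
  tree(depth=2)
    tree(depth=1)
      tree(depth=0)
      -> return 2
      tree(depth=0)
      -> return 2
    -> return 7
    tree(depth=1) -> return 7  (same call as traced above)
  -> return 17
  tree(depth=2) -> return 17  (same call as traced above)
-> return 37

Final answer: 37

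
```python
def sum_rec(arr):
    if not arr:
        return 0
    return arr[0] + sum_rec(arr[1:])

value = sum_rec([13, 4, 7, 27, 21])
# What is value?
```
Call trace:
sum_rec(arr=[13, 4, 7, 27, 21])
  sum_rec(arr=[4, 7, 27, 21])
    sum_rec(arr=[7, 27, 21])
      sum_rec(arr=[27, 21])
        sum_rec(arr=[21])
          sum_rec(arr=[])
          -> return 0
        -> return 21
      -> return 48
    -> return 55
  -> return 59
-> return 72

Final answer: 72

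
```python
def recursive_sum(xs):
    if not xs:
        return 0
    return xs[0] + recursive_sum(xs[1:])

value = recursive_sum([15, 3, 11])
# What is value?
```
Call trace:
recursive_sum(xs=[15, 3, 11])
  recursive_sum(xs=[3, 11])
    recursive_sum(xs=[11])
      recursive_sum(xs=[])
      -> return 0
    -> return 11
  -> return 14
-> return 29

Final answer: 29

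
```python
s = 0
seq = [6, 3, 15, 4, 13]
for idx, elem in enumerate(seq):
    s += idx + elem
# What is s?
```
Trace:
  s=0
  s=6, idx=0, elem=6
  s=10, idx=1, elem=3
  s=27, idx=2, elem=15
  s=34, idx=3, elem=4
  s=51, idx=4, elem=13

Final answer: 51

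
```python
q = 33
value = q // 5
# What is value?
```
Trace:
  q=33
  q=33, value=6

Final answer: 6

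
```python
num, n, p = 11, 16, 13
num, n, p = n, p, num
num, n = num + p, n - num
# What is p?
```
Trace:
  num=11, n=16, p=13
  num=16, n=13, p=11
  num=27, n=-3, p=11

Final answer: 11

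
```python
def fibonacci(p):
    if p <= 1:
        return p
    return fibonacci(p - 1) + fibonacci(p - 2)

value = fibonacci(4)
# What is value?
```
Call trace (a repeated sub-call is expanded the first time; later identical calls just restate its return value):
fibonacci(p=4)
  fibonacci(p=3)
    fibonacci(p=2)
      fibonacci(p=1)
      -> return 1
      fibonacci(p=0)
      -> return 0
    -> return 1
    fibonacci(p=1)
    -> return 1
  -> return 2
  fibonacci(p=2) -> return 1  (same call as traced above)
-> return 3

Final answer: 3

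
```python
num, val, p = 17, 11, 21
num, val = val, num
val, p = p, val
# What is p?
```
Trace:
  num=17, val=11, p=21
  num=11, val=17, p=21
  num=11, val=21, p=17

Final answer: 17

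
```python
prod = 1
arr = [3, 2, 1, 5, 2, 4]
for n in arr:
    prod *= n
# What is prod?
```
Trace:
  prod=1
  prod=3, n=3
  prod=6, n=2
  prod=6, n=1
  prod=30, n=5
  prod=60, n=2
  prod=240, n=4

Final answer: 240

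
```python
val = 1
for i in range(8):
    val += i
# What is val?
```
Trace:
  val=1
  val=1, i=0
  val=2, i=1
  val=4, i=2
  val=7, i=3
  val=11, i=4
  val=16, i=5
  val=22, i=6
  val=29, i=7

Final answer: 29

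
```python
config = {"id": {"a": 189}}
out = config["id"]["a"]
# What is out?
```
Trace:
  config={'id': {'a': 189}}
  config={'id': {'a': 189}}, out=189

Final answer: 189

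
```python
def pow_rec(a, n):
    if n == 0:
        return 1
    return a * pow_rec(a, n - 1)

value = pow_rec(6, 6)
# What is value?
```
Call trace:
pow_rec(a=6, n=6)
  pow_rec(a=6, n=5)
    pow_rec(a=6, n=4)
      pow_rec(a=6, n=3)
        pow_rec(a=6, n=2)
          pow_rec(a=6, n=1)
            pow_rec(a=6, n=0)
            -> return 1
          -> return 6
        -> return 36
      -> return 216
    -> return 1296
  -> return 7776
-> return 46656

Final answer: 46656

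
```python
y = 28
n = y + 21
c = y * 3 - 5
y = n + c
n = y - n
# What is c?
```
Trace:
  y=28
  y=28, n=49
  y=28, n=49, c=79
  y=128, n=49, c=79
  y=128, n=79, c=79

Final answer: 79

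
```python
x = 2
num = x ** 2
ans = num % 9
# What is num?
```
Trace:
  x=2
  x=2, num=4
  x=2, num=4, ans=4

Final answer: 4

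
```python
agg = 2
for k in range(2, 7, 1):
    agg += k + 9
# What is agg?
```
Trace:
  agg=2
  agg=13, k=2
  agg=25, k=3
  agg=38, k=4
  agg=52, k=5
  agg=67, k=6

Final answer: 67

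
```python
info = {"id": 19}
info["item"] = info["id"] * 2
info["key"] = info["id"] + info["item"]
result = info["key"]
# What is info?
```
Trace:
  info={'id': 19}
  info={'id': 19, 'item': 38}
  info={'id': 19, 'item': 38, 'key': 57}
  info={'id': 19, 'item': 38, 'key': 57}, result=57

Final answer: {'id': 19, 'item': 38, 'key': 57}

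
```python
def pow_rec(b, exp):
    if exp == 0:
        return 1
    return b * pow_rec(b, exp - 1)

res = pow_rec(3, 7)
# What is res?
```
Call trace:
pow_rec(b=3, exp=7)
  pow_rec(b=3, exp=6)
    pow_rec(b=3, exp=5)
      pow_rec(b=3, exp=4)
        pow_rec(b=3, exp=3)
          pow_rec(b=3, exp=2)
            pow_rec(b=3, exp=1)
              pow_rec(b=3, exp=0)
              -> return 1
            -> return 3
          -> return 9
        -> return 27
      -> return 81
    -> return 243
  -> return 729
-> return 2187

Final answer: 2187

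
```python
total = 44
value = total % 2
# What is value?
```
Trace:
  total=44
  total=44, value=0

Final answer: 0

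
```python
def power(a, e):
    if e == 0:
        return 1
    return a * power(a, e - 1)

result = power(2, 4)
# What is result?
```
Call trace:
power(a=2, e=4)
  power(a=2, e=3)
    power(a=2, e=2)
      power(a=2, e=1)
        power(a=2, e=0)
        -> return 1
      -> return 2
    -> return 4
  -> return 8
-> return 16

Final answer: 16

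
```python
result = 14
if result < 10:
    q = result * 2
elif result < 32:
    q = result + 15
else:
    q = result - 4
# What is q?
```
Trace:
  result=14
  result=14, q=29

Final answer: 29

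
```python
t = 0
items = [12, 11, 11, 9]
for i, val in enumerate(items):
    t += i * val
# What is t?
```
Trace:
  t=0
  t=0, i=0, val=12
  t=11, i=1, val=11
  t=33, i=2, val=11
  t=60, i=3, val=9

Final answer: 60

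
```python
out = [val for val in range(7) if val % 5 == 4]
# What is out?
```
Trace:
  val=0
  val=1
  val=2
  val=3
  val=4
  val=5
  val=6
  out=[4]

Final answer: [4]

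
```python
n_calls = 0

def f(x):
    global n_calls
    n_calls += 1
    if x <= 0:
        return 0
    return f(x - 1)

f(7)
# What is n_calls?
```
Call trace:
f(x=7)
  f(x=6)
    f(x=5)
      f(x=4)
        f(x=3)
          f(x=2)
            f(x=1)
              f(x=0)
              -> return 0
            -> return 0
          -> return 0
        -> return 0
      -> return 0
    -> return 0
  -> return 0
-> return 0

n_calls is incremented once per call. f is entered once for each x = 7, 6, 5, 4, 3, 2, 1, 0 (the x <= 0 call returns without recursing), i.e. 7 + 1 calls.
n_calls = 8

Final answer: 8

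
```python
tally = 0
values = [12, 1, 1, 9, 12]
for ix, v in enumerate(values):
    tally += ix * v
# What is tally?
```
Trace:
  tally=0
  tally=0, ix=0, v=12
  tally=1, ix=1, v=1
  tally=3, ix=2, v=1
  tally=30, ix=3, v=9
  tally=78, ix=4, v=12

Final answer: 78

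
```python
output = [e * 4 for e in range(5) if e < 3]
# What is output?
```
Trace:
  e=0
  e=1
  e=2
  e=3
  e=4
  output=[0, 4, 8]

Final answer: [0, 4, 8]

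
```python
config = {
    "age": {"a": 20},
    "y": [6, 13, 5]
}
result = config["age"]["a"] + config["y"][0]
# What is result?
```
Trace:
  config={'age': {'a': 20}, 'y': [6, 13, 5]}
  config={'age': {'a': 20}, 'y': [6, 13, 5]}, result=26

Final answer: 26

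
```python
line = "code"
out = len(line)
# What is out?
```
Trace:
  line='code'
  line='code', out=4

Final answer: 4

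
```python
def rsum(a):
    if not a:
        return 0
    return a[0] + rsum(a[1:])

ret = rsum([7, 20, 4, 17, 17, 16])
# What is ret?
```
Call trace:
rsum(a=[7, 20, 4, 17, 17, 16])
  rsum(a=[20, 4, 17, 17, 16])
    rsum(a=[4, 17, 17, 16])
      rsum(a=[17, 17, 16])
        rsum(a=[17, 16])
          rsum(a=[16])
            rsum(a=[])
            -> return 0
          -> return 16
        -> return 33
      -> return 50
    -> return 54
  -> return 74
-> return 81

Final answer: 81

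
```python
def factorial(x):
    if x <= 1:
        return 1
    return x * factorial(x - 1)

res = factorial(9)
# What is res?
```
Call trace:
factorial(x=9)
  factorial(x=8)
    factorial(x=7)
      factorial(x=6)
        factorial(x=5)
          factorial(x=4)
            factorial(x=3)
              factorial(x=2)
                factorial(x=1)
                -> return 1
              -> return 2
            -> return 6
          -> return 24
        -> return 120
      -> return 720
    -> return 5040
  -> return 40320
-> return 362880

Final answer: 362880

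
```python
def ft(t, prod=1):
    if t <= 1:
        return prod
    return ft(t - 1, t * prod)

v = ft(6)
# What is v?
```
Call trace:
ft(t=6, prod=1)
  ft(t=5, prod=6)
    ft(t=4, prod=30)
      ft(t=3, prod=120)
        ft(t=2, prod=360)
          ft(t=1, prod=720)
          -> return 720
        -> return 720
      -> return 720
    -> return 720
  -> return 720
-> return 720

Final answer: 720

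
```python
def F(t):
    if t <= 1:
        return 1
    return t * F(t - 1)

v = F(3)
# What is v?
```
Call trace:
F(t=3)
  F(t=2)
    F(t=1)
    -> return 1
  -> return 2
-> return 6

Final answer: 6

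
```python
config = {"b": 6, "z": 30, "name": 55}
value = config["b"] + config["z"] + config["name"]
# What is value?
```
Trace:
  config={'b': 6, 'z': 30, 'name': 55}
  config={'b': 6, 'z': 30, 'name': 55}, value=91

Final answer: 91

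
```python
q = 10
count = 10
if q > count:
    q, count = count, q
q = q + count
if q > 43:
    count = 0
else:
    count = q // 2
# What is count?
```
Trace:
  q=10
  q=10, count=10
  q=10, count=10
  q=20, count=10
  q=20, count=10

Final answer: 10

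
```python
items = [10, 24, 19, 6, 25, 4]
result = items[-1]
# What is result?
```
Trace:
  items=[10, 24, 19, 6, 25, 4]
  items=[10, 24, 19, 6, 25, 4], result=4

Final answer: 4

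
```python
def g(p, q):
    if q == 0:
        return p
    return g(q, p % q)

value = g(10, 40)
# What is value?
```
Call trace:
g(p=10, q=40)
  g(p=40, q=10)
    g(p=10, q=0)
    -> return 10
  -> return 10
-> return 10

Final answer: 10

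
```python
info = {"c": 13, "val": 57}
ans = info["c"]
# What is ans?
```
Trace:
  info={'c': 13, 'val': 57}
  info={'c': 13, 'val': 57}, ans=13

Final answer: 13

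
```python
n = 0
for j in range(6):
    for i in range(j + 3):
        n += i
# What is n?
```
Trace:
  n=0
  n=0, j=0, i=0
  n=1, j=0, i=1
  n=3, j=0, i=2
  n=3, j=1, i=0
  n=4, j=1, i=1
  n=6, j=1, i=2
  n=9, j=1, i=3
  n=9, j=2, i=0
  n=10, j=2, i=1
  n=12, j=2, i=2
  n=15, j=2, i=3
  n=19, j=2, i=4
  n=19, j=3, i=0
  n=20, j=3, i=1
  n=22, j=3, i=2
  n=25, j=3, i=3
  n=29, j=3, i=4
  n=34, j=3, i=5
  n=34, j=4, i=0
  n=35, j=4, i=1
  n=37, j=4, i=2
  n=40, j=4, i=3
  n=44, j=4, i=4
  n=49, j=4, i=5
  n=55, j=4, i=6
  n=55, j=5, i=0
  n=56, j=5, i=1
  n=58, j=5, i=2
  n=61, j=5, i=3
  n=65, j=5, i=4
  n=70, j=5, i=5
  n=76, j=5, i=6
  n=83, j=5, i=7

Final answer: 83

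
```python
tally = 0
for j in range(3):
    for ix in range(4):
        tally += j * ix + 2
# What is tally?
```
Trace:
  tally=0
  tally=2, j=0, ix=0
  tally=4, j=0, ix=1
  tally=6, j=0, ix=2
  tally=8, j=0, ix=3
  tally=10, j=1, ix=0
  tally=13, j=1, ix=1
  tally=17, j=1, ix=2
  tally=22, j=1, ix=3
  tally=24, j=2, ix=0
  tally=28, j=2, ix=1
  tally=34, j=2, ix=2
  tally=42, j=2, ix=3

Final answer: 42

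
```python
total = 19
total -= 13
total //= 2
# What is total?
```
Trace:
  total=19
  total=6
  total=3

Final answer: 3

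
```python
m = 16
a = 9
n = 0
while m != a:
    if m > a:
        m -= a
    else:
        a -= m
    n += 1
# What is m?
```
Trace:
  m=16
  m=16, a=9
  m=16, a=9, n=0
  m=7, a=9, n=1
  m=7, a=2, n=2
  m=5, a=2, n=3
  m=3, a=2, n=4
  m=1, a=2, n=5
  m=1, a=1, n=6

Final answer: 1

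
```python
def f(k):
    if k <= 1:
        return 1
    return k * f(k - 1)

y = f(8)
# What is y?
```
Call trace:
f(k=8)
  f(k=7)
    f(k=6)
      f(k=5)
        f(k=4)
          f(k=3)
            f(k=2)
              f(k=1)
              -> return 1
            -> return 2
          -> return 6
        -> return 24
      -> return 120
    -> return 720
  -> return 5040
-> return 40320

Final answer: 40320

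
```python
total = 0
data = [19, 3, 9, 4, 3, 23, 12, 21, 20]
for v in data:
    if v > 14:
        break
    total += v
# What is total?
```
Trace:
  total=0
  total=0, v=19

Final answer: 0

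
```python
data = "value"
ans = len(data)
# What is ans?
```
Trace:
  data='value'
  data='value', ans=5

Final answer: 5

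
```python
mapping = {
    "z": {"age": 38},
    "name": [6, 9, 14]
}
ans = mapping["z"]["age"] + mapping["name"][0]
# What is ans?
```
Trace:
  mapping={'z': {'age': 38}, 'name': [6, 9, 14]}
  mapping={'z': {'age': 38}, 'name': [6, 9, 14]}, ans=44

Final answer: 44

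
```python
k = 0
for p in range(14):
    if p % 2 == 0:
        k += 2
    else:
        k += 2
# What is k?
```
Trace:
  k=0
  k=2, p=0
  k=4, p=1
  k=6, p=2
  k=8, p=3
  k=10, p=4
  k=12, p=5
  k=14, p=6
  k=16, p=7
  k=18, p=8
  k=20, p=9
  k=22, p=10
  k=24, p=11
  k=26, p=12
  k=28, p=13

Final answer: 28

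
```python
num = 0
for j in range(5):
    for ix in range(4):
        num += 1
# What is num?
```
Trace:
  num=0
  num=1, j=0, ix=0
  num=2, j=0, ix=1
  num=3, j=0, ix=2
  num=4, j=0, ix=3
  num=5, j=1, ix=0
  num=6, j=1, ix=1
  num=7, j=1, ix=2
  num=8, j=1, ix=3
  num=9, j=2, ix=0
  num=10, j=2, ix=1
  num=11, j=2, ix=2
  num=12, j=2, ix=3
  num=13, j=3, ix=0
  num=14, j=3, ix=1
  num=15, j=3, ix=2
  num=16, j=3, ix=3
  num=17, j=4, ix=0
  num=18, j=4, ix=1
  num=19, j=4, ix=2
  num=20, j=4, ix=3

Final answer: 20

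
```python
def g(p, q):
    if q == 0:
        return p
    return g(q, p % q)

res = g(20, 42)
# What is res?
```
Call trace:
g(p=20, q=42)
  g(p=42, q=20)
    g(p=20, q=2)
      g(p=2, q=0)
      -> return 2
    -> return 2
  -> return 2
-> return 2

Final answer: 2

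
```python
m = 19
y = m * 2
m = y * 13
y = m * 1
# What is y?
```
Trace:
  m=19
  m=19, y=38
  m=494, y=38
  m=494, y=494

Final answer: 494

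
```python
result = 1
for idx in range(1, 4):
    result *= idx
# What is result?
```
Trace:
  result=1
  result=1, idx=1
  result=2, idx=2
  result=6, idx=3

Final answer: 6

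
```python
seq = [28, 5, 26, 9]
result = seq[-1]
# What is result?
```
Trace:
  seq=[28, 5, 26, 9]
  seq=[28, 5, 26, 9], result=9

Final answer: 9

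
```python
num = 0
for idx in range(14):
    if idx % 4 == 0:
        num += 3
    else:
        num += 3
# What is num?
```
Trace:
  num=0
  num=3, idx=0
  num=6, idx=1
  num=9, idx=2
  num=12, idx=3
  num=15, idx=4
  num=18, idx=5
  num=21, idx=6
  num=24, idx=7
  num=27, idx=8
  num=30, idx=9
  num=33, idx=10
  num=36, idx=11
  num=39, idx=12
  num=42, idx=13

Final answer: 42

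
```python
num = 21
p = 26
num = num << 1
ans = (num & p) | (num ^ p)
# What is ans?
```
Trace:
  num=21
  num=21, p=26
  num=42, p=26
  num=42, p=26, ans=58

Final answer: 58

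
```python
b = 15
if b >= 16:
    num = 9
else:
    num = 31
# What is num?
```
Trace:
  b=15
  b=15, num=31

Final answer: 31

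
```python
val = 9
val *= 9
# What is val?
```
Trace:
  val=9
  val=81

Final answer: 81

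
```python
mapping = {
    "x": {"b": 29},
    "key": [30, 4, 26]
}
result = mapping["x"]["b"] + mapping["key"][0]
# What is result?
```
Trace:
  mapping={'x': {'b': 29}, 'key': [30, 4, 26]}
  mapping={'x': {'b': 29}, 'key': [30, 4, 26]}, result=59

Final answer: 59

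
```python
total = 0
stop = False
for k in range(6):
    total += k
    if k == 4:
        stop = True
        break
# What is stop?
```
Trace:
  total=0
  total=0, stop=False
  total=0, stop=False, k=0
  total=1, stop=False, k=1
  total=3, stop=False, k=2
  total=6, stop=False, k=3
  total=10, stop=True, k=4

Final answer: True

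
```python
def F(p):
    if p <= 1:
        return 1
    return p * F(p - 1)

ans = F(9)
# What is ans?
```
Call trace:
F(p=9)
  F(p=8)
    F(p=7)
      F(p=6)
        F(p=5)
          F(p=4)
            F(p=3)
              F(p=2)
                F(p=1)
                -> return 1
              -> return 2
            -> return 6
          -> return 24
        -> return 120
      -> return 720
    -> return 5040
  -> return 40320
-> return 362880

Final answer: 362880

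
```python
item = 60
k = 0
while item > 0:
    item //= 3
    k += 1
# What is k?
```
Trace:
  item=60
  item=60, k=0
  item=20, k=1
  item=6, k=2
  item=2, k=3
  item=0, k=4

Final answer: 4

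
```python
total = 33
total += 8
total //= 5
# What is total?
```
Trace:
  total=33
  total=41
  total=8

Final answer: 8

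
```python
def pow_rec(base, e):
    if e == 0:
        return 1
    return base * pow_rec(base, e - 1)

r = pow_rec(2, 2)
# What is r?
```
Call trace:
pow_rec(base=2, e=2)
  pow_rec(base=2, e=1)
    pow_rec(base=2, e=0)
    -> return 1
  -> return 2
-> return 4

Final answer: 4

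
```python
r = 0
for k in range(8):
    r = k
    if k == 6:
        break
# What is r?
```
Trace:
  r=0
  r=0, k=0
  r=1, k=1
  r=2, k=2
  r=3, k=3
  r=4, k=4
  r=5, k=5
  r=6, k=6

Final answer: 6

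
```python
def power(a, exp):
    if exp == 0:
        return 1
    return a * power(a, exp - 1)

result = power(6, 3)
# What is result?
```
Call trace:
power(a=6, exp=3)
  power(a=6, exp=2)
    power(a=6, exp=1)
      power(a=6, exp=0)
      -> return 1
    -> return 6
  -> return 36
-> return 216

Final answer: 216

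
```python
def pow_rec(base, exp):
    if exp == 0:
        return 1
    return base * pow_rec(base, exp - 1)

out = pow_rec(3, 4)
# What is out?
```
Call trace:
pow_rec(base=3, exp=4)
  pow_rec(base=3, exp=3)
    pow_rec(base=3, exp=2)
      pow_rec(base=3, exp=1)
        pow_rec(base=3, exp=0)
        -> return 1
      -> return 3
    -> return 9
  -> return 27
-> return 81

Final answer: 81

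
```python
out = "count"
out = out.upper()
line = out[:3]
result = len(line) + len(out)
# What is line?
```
Trace:
  out='count'
  out='COUNT'
  out='COUNT', line='COU'
  out='COUNT', line='COU', result=8

Final answer: 'COU'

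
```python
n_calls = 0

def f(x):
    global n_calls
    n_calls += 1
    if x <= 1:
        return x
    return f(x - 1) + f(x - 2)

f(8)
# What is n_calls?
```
Call trace (a repeated sub-call is expanded the first time; later identical calls just restate its return value):
f(x=8)
  f(x=7)
    f(x=6)
      f(x=5)
        f(x=4)
          f(x=3)
            f(x=2)
              f(x=1)
              -> return 1
              f(x=0)
              -> return 0
            -> return 1
            f(x=1)
            -> return 1
          -> return 2
          f(x=2) -> return 1  (same call as traced above)
        -> return 3
        f(x=3) -> return 2  (same call as traced above)
      -> return 5
      f(x=4) -> return 3  (same call as traced above)
    -> return 8
    f(x=5) -> return 5  (same call as traced above)
  -> return 13
  f(x=6) -> return 8  (same call as traced above)
-> return 21

n_calls is incremented once per call, so count the calls in each subtree. Let C(x) = number of calls made by f(x).
C(0) = C(1) = 1 (base case, no recursion); C(x) = 1 + C(x - 1) + C(x - 2) otherwise.
C(2) = 1 + C(1) + C(0) = 1 + 1 + 1 = 3
C(3) = 1 + C(2) + C(1) = 1 + 3 + 1 = 5
C(4) = 1 + C(3) + C(2) = 1 + 5 + 3 = 9
C(5) = 1 + C(4) + C(3) = 1 + 9 + 5 = 15
C(6) = 1 + C(5) + C(4) = 1 + 15 + 9 = 25
C(7) = 1 + C(6) + C(5) = 1 + 25 + 15 = 41
C(8) = 1 + C(7) + C(6) = 1 + 41 + 25 = 67
n_calls = C(8) = 67

Final answer: 67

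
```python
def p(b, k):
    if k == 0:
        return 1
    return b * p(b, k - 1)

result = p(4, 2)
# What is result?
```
Call trace:
p(b=4, k=2)
  p(b=4, k=1)
    p(b=4, k=0)
    -> return 1
  -> return 4
-> return 16

Final answer: 16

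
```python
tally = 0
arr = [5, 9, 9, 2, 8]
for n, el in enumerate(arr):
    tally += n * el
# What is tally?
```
Trace:
  tally=0
  tally=0, n=0, el=5
  tally=9, n=1, el=9
  tally=27, n=2, el=9
  tally=33, n=3, el=2
  tally=65, n=4, el=8

Final answer: 65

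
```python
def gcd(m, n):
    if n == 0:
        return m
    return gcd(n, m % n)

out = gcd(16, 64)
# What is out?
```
Call trace:
gcd(m=16, n=64)
  gcd(m=64, n=16)
    gcd(m=16, n=0)
    -> return 16
  -> return 16
-> return 16

Final answer: 16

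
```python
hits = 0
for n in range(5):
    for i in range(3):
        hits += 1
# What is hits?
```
Trace:
  hits=0
  hits=1, n=0, i=0
  hits=2, n=0, i=1
  hits=3, n=0, i=2
  hits=4, n=1, i=0
  hits=5, n=1, i=1
  hits=6, n=1, i=2
  hits=7, n=2, i=0
  hits=8, n=2, i=1
  hits=9, n=2, i=2
  hits=10, n=3, i=0
  hits=11, n=3, i=1
  hits=12, n=3, i=2
  hits=13, n=4, i=0
  hits=14, n=4, i=1
  hits=15, n=4, i=2

Final answer: 15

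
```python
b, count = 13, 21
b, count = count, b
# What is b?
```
Trace:
  b=13, count=21
  b=21, count=13

Final answer: 21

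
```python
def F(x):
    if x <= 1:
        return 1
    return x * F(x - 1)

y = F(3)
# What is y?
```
Call trace:
F(x=3)
  F(x=2)
    F(x=1)
    -> return 1
  -> return 2
-> return 6

Final answer: 6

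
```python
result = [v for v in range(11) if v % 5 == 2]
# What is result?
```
Trace:
  v=0
  v=1
  v=2
  v=3
  v=4
  v=5
  v=6
  v=7
  v=8
  v=9
  v=10
  result=[2, 7]

Final answer: [2, 7]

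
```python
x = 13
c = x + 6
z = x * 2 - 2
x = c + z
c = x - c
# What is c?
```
Trace:
  x=13
  x=13, c=19
  x=13, c=19, z=24
  x=43, c=19, z=24
  x=43, c=24, z=24

Final answer: 24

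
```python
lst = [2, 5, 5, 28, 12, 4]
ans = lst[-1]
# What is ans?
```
Trace:
  lst=[2, 5, 5, 28, 12, 4]
  lst=[2, 5, 5, 28, 12, 4], ans=4

Final answer: 4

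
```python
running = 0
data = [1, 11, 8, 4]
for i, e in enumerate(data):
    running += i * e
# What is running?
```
Trace:
  running=0
  running=0, i=0, e=1
  running=11, i=1, e=11
  running=27, i=2, e=8
  running=39, i=3, e=4

Final answer: 39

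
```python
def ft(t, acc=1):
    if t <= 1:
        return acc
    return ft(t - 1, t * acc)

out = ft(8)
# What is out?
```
Call trace:
ft(t=8, acc=1)
  ft(t=7, acc=8)
    ft(t=6, acc=56)
      ft(t=5, acc=336)
        ft(t=4, acc=1680)
          ft(t=3, acc=6720)
            ft(t=2, acc=20160)
              ft(t=1, acc=40320)
              -> return 40320
            -> return 40320
          -> return 40320
        -> return 40320
      -> return 40320
    -> return 40320
  -> return 40320
-> return 40320

Final answer: 40320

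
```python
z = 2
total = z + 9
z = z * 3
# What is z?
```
Trace:
  z=2
  z=2, total=11
  z=6, total=11

Final answer: 6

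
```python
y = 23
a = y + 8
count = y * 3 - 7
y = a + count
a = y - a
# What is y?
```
Trace:
  y=23
  y=23, a=31
  y=23, a=31, count=62
  y=93, a=31, count=62
  y=93, a=62, count=62

Final answer: 93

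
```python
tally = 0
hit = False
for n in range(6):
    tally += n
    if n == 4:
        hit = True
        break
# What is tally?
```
Trace:
  tally=0
  tally=0, hit=False
  tally=0, hit=False, n=0
  tally=1, hit=False, n=1
  tally=3, hit=False, n=2
  tally=6, hit=False, n=3
  tally=10, hit=True, n=4

Final answer: 10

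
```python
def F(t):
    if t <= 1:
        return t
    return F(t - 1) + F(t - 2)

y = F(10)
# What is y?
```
Call trace (a repeated sub-call is expanded the first time; later identical calls just restate its return value):
F(t=10)
  F(t=9)
    F(t=8)
      F(t=7)
        F(t=6)
          F(t=5)
            F(t=4)
              F(t=3)
                F(t=2)
                  F(t=1)
                  -> return 1
                  F(t=0)
                  -> return 0
                -> return 1
                F(t=1)
                -> return 1
              -> return 2
              F(t=2) -> return 1  (same call as traced above)
            -> return 3
            F(t=3) -> return 2  (same call as traced above)
          -> return 5
          F(t=4) -> return 3  (same call as traced above)
        -> return 8
        F(t=5) -> return 5  (same call as traced above)
      -> return 13
      F(t=6) -> return 8  (same call as traced above)
    -> return 21
    F(t=7) -> return 13  (same call as traced above)
  -> return 34
  F(t=8) -> return 21  (same call as traced above)
-> return 55

Final answer: 55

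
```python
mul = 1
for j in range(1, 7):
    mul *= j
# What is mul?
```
Trace:
  mul=1
  mul=1, j=1
  mul=2, j=2
  mul=6, j=3
  mul=24, j=4
  mul=120, j=5
  mul=720, j=6

Final answer: 720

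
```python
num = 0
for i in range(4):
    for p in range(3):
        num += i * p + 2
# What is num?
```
Trace:
  num=0
  num=2, i=0, p=0
  num=4, i=0, p=1
  num=6, i=0, p=2
  num=8, i=1, p=0
  num=11, i=1, p=1
  num=15, i=1, p=2
  num=17, i=2, p=0
  num=21, i=2, p=1
  num=27, i=2, p=2
  num=29, i=3, p=0
  num=34, i=3, p=1
  num=42, i=3, p=2

Final answer: 42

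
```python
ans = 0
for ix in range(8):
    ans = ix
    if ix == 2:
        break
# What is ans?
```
Trace:
  ans=0
  ans=0, ix=0
  ans=1, ix=1
  ans=2, ix=2

Final answer: 2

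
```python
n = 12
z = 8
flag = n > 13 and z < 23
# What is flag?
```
Trace:
  n=12
  n=12, z=8
  n=12, z=8, flag=False

Final answer: False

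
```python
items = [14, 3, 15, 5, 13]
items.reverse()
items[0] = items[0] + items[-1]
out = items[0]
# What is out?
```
Trace:
  items=[14, 3, 15, 5, 13]
  items=[13, 5, 15, 3, 14]
  items=[27, 5, 15, 3, 14]
  items=[27, 5, 15, 3, 14], out=27

Final answer: 27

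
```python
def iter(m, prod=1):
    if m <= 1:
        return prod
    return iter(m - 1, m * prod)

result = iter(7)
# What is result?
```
Call trace:
iter(m=7, prod=1)
  iter(m=6, prod=7)
    iter(m=5, prod=42)
      iter(m=4, prod=210)
        iter(m=3, prod=840)
          iter(m=2, prod=2520)
            iter(m=1, prod=5040)
            -> return 5040
          -> return 5040
        -> return 5040
      -> return 5040
    -> return 5040
  -> return 5040
-> return 5040

Final answer: 5040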